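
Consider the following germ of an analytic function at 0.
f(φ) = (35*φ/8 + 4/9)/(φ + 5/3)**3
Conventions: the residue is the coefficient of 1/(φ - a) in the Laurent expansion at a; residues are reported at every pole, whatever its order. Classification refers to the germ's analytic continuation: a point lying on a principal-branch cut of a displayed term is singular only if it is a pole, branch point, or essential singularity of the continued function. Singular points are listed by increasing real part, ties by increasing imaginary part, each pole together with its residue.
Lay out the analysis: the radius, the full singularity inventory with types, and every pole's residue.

Denominator factor (φ + 5/3)^3: pole of order 3 at -5/3, modulus 5/3.
The radius of convergence is the smallest modulus among the singular points: 5/3.
At the order-3 pole -5/3 set g(φ) = (φ - (-5/3))^3*f(φ) = 35*φ/8 + 4/9.
Order-3 pole: residue = g''(a)/2; g''(-5/3) = 0, so the residue is 0.

Radius of convergence at 0: 5/3.
At -5/3: a pole of order 3; residue 0.


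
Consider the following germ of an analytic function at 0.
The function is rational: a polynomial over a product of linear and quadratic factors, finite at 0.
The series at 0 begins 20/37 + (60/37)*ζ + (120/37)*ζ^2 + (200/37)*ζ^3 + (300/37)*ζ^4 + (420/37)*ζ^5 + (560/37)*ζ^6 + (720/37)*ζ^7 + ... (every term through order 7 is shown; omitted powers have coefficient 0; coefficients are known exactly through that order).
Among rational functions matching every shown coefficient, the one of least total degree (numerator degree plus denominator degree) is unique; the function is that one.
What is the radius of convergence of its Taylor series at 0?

The radius of convergence is 1.

No rational of total degree below 3 reproduces all 8 coefficients; solving the [0/3] Pade equations on them gives f(ζ) = -20/(37*(ζ - 1)**3), whose expansion matches every shown term.
Denominator factor (ζ - 1)^3: pole of order 3 at 1, modulus 1.
The radius of convergence is the smallest modulus among the singular points: 1.


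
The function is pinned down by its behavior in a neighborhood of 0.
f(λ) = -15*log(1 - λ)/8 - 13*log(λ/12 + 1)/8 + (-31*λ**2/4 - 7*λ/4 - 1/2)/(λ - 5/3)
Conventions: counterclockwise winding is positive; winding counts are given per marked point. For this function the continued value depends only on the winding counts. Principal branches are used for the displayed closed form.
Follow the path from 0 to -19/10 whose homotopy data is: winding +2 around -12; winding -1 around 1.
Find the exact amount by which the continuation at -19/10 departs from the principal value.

The rational part is single-valued and drops out of the difference; each branch term changes only by its own monodromy.
(-13/8)*log(1 - λ/(-12)): each positive loop around -12 adds 2*pi*i to the log, so winding +2 contributes (-13/8)*(2)*2*pi*i = -(13/2)*pi*i.
(-15/8)*log(1 - λ/(1)): each positive loop around 1 adds 2*pi*i to the log, so winding -1 contributes (-15/8)*(-1)*2*pi*i = (15/4)*pi*i.
Summing the contributions at λ = -19/10 gives -(11/4)*pi*i.

Continued minus principal equals -(11/4)*pi*i.


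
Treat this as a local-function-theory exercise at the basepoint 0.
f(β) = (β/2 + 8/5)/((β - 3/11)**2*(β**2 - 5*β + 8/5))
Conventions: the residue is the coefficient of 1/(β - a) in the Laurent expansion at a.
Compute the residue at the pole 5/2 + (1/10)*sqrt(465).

The factor β**2 - 5*β + 8/5 splits as (β - a)(β - a') with a = 5/2 + (1/10)*sqrt(465), a' = 5/2 - (1/10)*sqrt(465). At the order-1 pole a set g(β) = (β - a)*f(β) = [(β/2 + 8/5)/(β - 3/11)**2] / (β - a').
Simple pole: residue = g(a) at a = 5/2 + (1/10)*sqrt(465), which is -5775935/141376 + (8313063/4382656)*sqrt(465).

The residue is -5775935/141376 + (8313063/4382656)*sqrt(465).


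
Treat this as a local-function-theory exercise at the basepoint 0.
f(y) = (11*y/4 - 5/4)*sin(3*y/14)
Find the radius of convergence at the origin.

The radius of convergence is infinite.

The factor sin(3*y/14) is entire and contributes no finite singular point.
The polynomial part has no poles.
No finite singular points: the Taylor series at 0 converges everywhere.


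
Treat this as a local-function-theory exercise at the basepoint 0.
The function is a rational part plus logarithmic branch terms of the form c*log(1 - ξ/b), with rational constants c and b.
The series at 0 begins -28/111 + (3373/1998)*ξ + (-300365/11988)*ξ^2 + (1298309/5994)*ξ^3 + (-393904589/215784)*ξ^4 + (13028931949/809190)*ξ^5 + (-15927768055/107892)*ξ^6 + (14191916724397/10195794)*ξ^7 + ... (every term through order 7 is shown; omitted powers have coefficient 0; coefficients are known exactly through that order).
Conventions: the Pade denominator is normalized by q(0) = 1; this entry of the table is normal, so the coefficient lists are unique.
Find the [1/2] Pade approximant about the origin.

The Pade approximant has numerator coefficients [-28/111, 591906935/748090674]; denominator coefficients [1, 295564327/83121186, -37668778141/498727116].

Taylor coefficients needed (read off): a_0 = -28/111, a_1 = 3373/1998, a_2 = -300365/11988, a_3 = 1298309/5994.
Write the denominator as Q(ξ) = 1 + q1*ξ + q2*ξ^2. Requiring Q*f - P = O(ξ^4) with deg P <= 1 kills the coefficients of ξ^2..ξ^3 in Q*f:
  ξ^2: a_2 + q1*a_1 + q2*a_0 = 0, i.e. -300365/11988 + (3373/1998)*q1 + (-28/111)*q2 = 0.
  ξ^3: a_3 + q1*a_2 + q2*a_1 = 0, i.e. 1298309/5994 + (-300365/11988)*q1 + (3373/1998)*q2 = 0.
Solving this linear system: q1 = 295564327/83121186, q2 = -37668778141/498727116.
The numerator is Q*f truncated at degree 1: P0 = a_0 = -28/111; P1 = a_1 + q1*a_0 = 591906935/748090674.


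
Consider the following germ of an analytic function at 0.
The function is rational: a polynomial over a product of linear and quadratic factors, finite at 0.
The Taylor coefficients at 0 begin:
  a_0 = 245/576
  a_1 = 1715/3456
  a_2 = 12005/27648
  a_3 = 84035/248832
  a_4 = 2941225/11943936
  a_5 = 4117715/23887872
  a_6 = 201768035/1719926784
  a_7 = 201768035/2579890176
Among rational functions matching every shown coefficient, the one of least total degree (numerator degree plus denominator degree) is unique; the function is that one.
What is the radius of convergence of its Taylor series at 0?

The radius of convergence is 12/7.

No rational of total degree below 2 reproduces all 8 coefficients; solving the [0/2] Pade equations on them gives f(χ) = 5/(4*(χ - 12/7)**2), whose expansion matches every shown term.
Denominator factor (χ - 12/7)^2: pole of order 2 at 12/7, modulus 12/7.
The radius of convergence is the smallest modulus among the singular points: 12/7.


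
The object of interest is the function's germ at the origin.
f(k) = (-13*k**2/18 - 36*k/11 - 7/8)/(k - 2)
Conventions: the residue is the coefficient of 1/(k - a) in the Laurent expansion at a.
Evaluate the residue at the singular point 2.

The residue is -8165/792.

At the order-1 pole 2 set g(k) = (k - (2))*f(k) = -13*k**2/18 - 36*k/11 - 7/8.
Simple pole: residue = g(a) at a = 2, which is -8165/792.


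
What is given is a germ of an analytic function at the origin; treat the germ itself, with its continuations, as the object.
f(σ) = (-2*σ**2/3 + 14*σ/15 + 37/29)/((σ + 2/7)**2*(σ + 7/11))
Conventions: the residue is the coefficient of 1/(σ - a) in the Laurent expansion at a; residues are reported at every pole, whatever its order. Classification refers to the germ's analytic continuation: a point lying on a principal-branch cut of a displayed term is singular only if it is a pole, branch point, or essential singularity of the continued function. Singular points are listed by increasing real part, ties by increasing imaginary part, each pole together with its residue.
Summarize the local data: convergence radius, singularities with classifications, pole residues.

Denominator factor (σ + 2/7)^2: pole of order 2 at -2/7, modulus 2/7.
Denominator factor (σ + 7/11): pole of order 1 at -7/11, modulus 7/11.
The radius of convergence is the smallest modulus among the singular points: 2/7.
At the order-1 pole -7/11 set g(σ) = (σ - (-7/11))*f(σ) = (-2*σ**2/3 + 14*σ/15 + 37/29)/(σ + 2/7)**2.
Simple pole: residue = g(a) at a = -7/11, which is 1062467/317115.
At the order-2 pole -2/7 set g(σ) = (σ - (-2/7))^2*f(σ) = (-2*σ**2/3 + 14*σ/15 + 37/29)/(σ + 7/11).
Order-2 pole: residue = g'(a); g'(-2/7) = -1273877/317115, so the residue is -1273877/317115.
List the singular points by increasing real part (a conjugate pair: the negative imaginary part first).

Radius of convergence at 0: 2/7.
At -7/11: a pole of order 1; residue 1062467/317115.
At -2/7: a pole of order 2; residue -1273877/317115.


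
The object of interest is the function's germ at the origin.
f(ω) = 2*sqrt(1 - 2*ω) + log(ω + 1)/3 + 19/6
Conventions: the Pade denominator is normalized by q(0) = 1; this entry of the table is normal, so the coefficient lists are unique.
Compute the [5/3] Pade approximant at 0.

The Pade approximant has numerator coefficients [31/6, -1430518925/133203468, -3308488669/1864848552, 205917396257/22378182624, -4478701327/3729697104, -10907857159/37296971040]; denominator coefficients [1, -38984295/22200578, -212601075/310808092, 1660768325/1243232368].

Taylor coefficients needed (expand at 0): a_0 = 31/6, a_1 = -5/3, a_2 = -7/6, a_3 = -8/9, a_4 = -4/3, a_5 = -101/60, a_6 = -193/72, a_7 = -685/168, a_8 = -1295/192.
Write the denominator as Q(ω) = 1 + q1*ω + q2*ω^2 + q3*ω^3. Requiring Q*f - P = O(ω^9) with deg P <= 5 kills the coefficients of ω^6..ω^8 in Q*f:
  ω^6: a_6 + q1*a_5 + q2*a_4 + q3*a_3 = 0, i.e. -193/72 + (-101/60)*q1 + (-4/3)*q2 + (-8/9)*q3 = 0.
  ω^7: a_7 + q1*a_6 + q2*a_5 + q3*a_4 = 0, i.e. -685/168 + (-193/72)*q1 + (-101/60)*q2 + (-4/3)*q3 = 0.
  ω^8: a_8 + q1*a_7 + q2*a_6 + q3*a_5 = 0, i.e. -1295/192 + (-685/168)*q1 + (-193/72)*q2 + (-101/60)*q3 = 0.
Solving this linear system: q1 = -38984295/22200578, q2 = -212601075/310808092, q3 = 1660768325/1243232368.
The numerator is Q*f truncated at degree 5: P0 = a_0 = 31/6; P1 = a_1 + q1*a_0 = -1430518925/133203468; P2 = a_2 + q1*a_1 + q2*a_0 = -3308488669/1864848552; P3 = a_3 + q1*a_2 + q2*a_1 + q3*a_0 = 205917396257/22378182624; P4 = a_4 + q1*a_3 + q2*a_2 + q3*a_1 = -4478701327/3729697104; P5 = a_5 + q1*a_4 + q2*a_3 + q3*a_2 = -10907857159/37296971040.


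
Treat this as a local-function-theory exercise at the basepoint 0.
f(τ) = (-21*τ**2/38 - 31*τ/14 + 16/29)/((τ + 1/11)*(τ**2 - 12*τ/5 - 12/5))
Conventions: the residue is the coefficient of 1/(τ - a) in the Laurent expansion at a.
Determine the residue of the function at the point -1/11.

The residue is -349302/1014391.

At the order-1 pole -1/11 set g(τ) = (τ - (-1/11))*f(τ) = (-21*τ**2/38 - 31*τ/14 + 16/29)/(τ**2 - 12*τ/5 - 12/5).
Simple pole: residue = g(a) at a = -1/11, which is -349302/1014391.


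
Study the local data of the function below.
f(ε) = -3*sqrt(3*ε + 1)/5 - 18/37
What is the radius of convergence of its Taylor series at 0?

Branch term (-3/5)*sqrt(1 - ε/(-1/3)): its argument vanishes at ε = -1/3, a square-root branch point, modulus 1/3.
The radius of convergence is the smallest modulus among the singular points: 1/3.

The radius of convergence is 1/3.


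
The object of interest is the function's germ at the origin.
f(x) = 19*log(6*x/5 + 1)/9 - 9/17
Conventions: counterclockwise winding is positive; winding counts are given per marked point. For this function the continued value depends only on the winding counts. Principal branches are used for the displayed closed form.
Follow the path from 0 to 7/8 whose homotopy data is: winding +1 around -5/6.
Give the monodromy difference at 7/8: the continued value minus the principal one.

Continued minus principal equals (38/9)*pi*i.

The rational part is single-valued and drops out of the difference; each branch term changes only by its own monodromy.
(19/9)*log(1 - x/(-5/6)): each positive loop around -5/6 adds 2*pi*i to the log, so winding +1 contributes (19/9)*(1)*2*pi*i = (38/9)*pi*i.
Summing the contributions at x = 7/8 gives (38/9)*pi*i.


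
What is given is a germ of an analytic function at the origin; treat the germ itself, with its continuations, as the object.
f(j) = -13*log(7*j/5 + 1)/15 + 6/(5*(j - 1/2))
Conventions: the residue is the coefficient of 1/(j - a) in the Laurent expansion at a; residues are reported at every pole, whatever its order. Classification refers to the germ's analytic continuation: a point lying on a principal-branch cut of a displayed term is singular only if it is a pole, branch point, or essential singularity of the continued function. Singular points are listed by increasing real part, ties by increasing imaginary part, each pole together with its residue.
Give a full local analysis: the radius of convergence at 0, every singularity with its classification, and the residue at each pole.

Radius of convergence at 0: 1/2.
At -5/7: a logarithmic branch point.
At 1/2: a pole of order 1; residue 6/5.

Denominator factor (j - 1/2): pole of order 1 at 1/2, modulus 1/2.
Branch term (-13/15)*log(1 - j/(-5/7)): its argument vanishes at j = -5/7, a logarithmic branch point, modulus 5/7.
The radius of convergence is the smallest modulus among the singular points: 1/2.
The branch term is analytic at 1/2 and contributes nothing to the residue; only the rational part matters.
At the order-1 pole 1/2 set g(j) = (j - (1/2))*(rational part) = 6/5.
Simple pole: residue = g(a) at a = 1/2, which is 6/5.
List the singular points by increasing real part (a conjugate pair: the negative imaginary part first).


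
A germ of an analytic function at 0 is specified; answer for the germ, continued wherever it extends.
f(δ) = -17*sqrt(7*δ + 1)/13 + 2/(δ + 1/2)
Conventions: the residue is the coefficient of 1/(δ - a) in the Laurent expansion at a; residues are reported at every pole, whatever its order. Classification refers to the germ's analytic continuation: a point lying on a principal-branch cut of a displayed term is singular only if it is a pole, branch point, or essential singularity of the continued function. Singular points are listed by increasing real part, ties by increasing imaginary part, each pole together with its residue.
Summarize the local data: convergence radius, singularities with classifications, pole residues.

Radius of convergence at 0: 1/7.
At -1/2: a pole of order 1; residue 2.
At -1/7: an algebraic (square-root) branch point.

Denominator factor (δ + 1/2): pole of order 1 at -1/2, modulus 1/2.
Branch term (-17/13)*sqrt(1 - δ/(-1/7)): its argument vanishes at δ = -1/7, a square-root branch point, modulus 1/7.
The radius of convergence is the smallest modulus among the singular points: 1/7.
The branch term is analytic at -1/2 and contributes nothing to the residue; only the rational part matters.
At the order-1 pole -1/2 set g(δ) = (δ - (-1/2))*(rational part) = 2.
Simple pole: residue = g(a) at a = -1/2, which is 2.
List the singular points by increasing real part (a conjugate pair: the negative imaginary part first).


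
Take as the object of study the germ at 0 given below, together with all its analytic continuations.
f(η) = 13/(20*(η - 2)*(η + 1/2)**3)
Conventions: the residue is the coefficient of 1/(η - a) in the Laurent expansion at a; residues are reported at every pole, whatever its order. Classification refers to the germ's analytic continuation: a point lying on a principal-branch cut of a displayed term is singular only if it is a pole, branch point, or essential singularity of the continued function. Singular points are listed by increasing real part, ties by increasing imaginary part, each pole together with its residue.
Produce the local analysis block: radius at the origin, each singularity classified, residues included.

Denominator factor (η - 2): pole of order 1 at 2, modulus 2.
Denominator factor (η + 1/2)^3: pole of order 3 at -1/2, modulus 1/2.
The radius of convergence is the smallest modulus among the singular points: 1/2.
At the order-3 pole -1/2 set g(η) = (η - (-1/2))^3*f(η) = 13/(20*(η - 2)).
Order-3 pole: residue = g''(a)/2; g''(-1/2) = -52/625, so the residue is -26/625.
At the order-1 pole 2 set g(η) = (η - (2))*f(η) = 13/(20*(η + 1/2)**3).
Simple pole: residue = g(a) at a = 2, which is 26/625.
List the singular points by increasing real part (a conjugate pair: the negative imaginary part first).

Radius of convergence at 0: 1/2.
At -1/2: a pole of order 3; residue -26/625.
At 2: a pole of order 1; residue 26/625.


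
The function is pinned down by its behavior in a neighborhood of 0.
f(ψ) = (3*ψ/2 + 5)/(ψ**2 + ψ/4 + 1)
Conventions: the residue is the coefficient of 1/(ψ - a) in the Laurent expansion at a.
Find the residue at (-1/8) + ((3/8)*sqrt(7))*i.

The factor ψ**2 + ψ/4 + 1 splits as (ψ - a)(ψ - a') with a = (-1/8) + ((3/8)*sqrt(7))*i, a' = (-1/8) - ((3/8)*sqrt(7))*i. At the order-1 pole a set g(ψ) = (ψ - a)*f(ψ) = [3*ψ/2 + 5] / (ψ - a').
Simple pole: residue = g(a) at a = (-1/8) + ((3/8)*sqrt(7))*i, which is (3/4) - ((11/12)*sqrt(7))*i.

The residue is (3/4) - ((11/12)*sqrt(7))*i.


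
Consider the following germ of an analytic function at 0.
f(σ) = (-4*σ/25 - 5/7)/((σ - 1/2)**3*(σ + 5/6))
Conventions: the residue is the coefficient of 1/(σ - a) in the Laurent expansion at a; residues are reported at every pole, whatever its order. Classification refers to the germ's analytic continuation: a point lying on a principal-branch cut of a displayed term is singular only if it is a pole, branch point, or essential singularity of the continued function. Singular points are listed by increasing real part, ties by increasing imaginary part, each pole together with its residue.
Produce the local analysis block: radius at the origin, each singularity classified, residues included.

Denominator factor (σ + 5/6): pole of order 1 at -5/6, modulus 5/6.
Denominator factor (σ - 1/2)^3: pole of order 3 at 1/2, modulus 1/2.
The radius of convergence is the smallest modulus among the singular points: 1/2.
At the order-1 pole -5/6 set g(σ) = (σ - (-5/6))*f(σ) = (-4*σ/25 - 5/7)/(σ - 1/2)**3.
Simple pole: residue = g(a) at a = -5/6, which is 549/2240.
At the order-3 pole 1/2 set g(σ) = (σ - (1/2))^3*f(σ) = (-4*σ/25 - 5/7)/(σ + 5/6).
Order-3 pole: residue = g''(a)/2; g''(1/2) = -549/1120, so the residue is -549/2240.
List the singular points by increasing real part (a conjugate pair: the negative imaginary part first).

Radius of convergence at 0: 1/2.
At -5/6: a pole of order 1; residue 549/2240.
At 1/2: a pole of order 3; residue -549/2240.


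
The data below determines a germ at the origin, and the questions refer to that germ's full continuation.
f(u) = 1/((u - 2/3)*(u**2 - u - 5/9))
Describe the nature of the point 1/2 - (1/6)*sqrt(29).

The point is a pole of order 1.

The denominator factor u**2 - u - 5/9 vanishes at 1/2 - (1/6)*sqrt(29) and appears to the power 1; the numerator there equals 1, nonzero, and no other factor vanishes.
Hence a pole whose order is the multiplicity, 1.


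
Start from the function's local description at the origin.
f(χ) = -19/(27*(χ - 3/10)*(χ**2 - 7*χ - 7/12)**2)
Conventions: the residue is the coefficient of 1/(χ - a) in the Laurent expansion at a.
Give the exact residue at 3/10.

At the order-1 pole 3/10 set g(χ) = (χ - (3/10))*f(χ) = -19/(27*(χ**2 - 7*χ - 7/12)**2).
Simple pole: residue = g(a) at a = 3/10, which is -47500/453963.

The residue is -47500/453963.


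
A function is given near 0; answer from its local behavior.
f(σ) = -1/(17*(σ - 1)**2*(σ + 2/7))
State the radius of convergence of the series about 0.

Denominator factor (σ + 2/7): pole of order 1 at -2/7, modulus 2/7.
Denominator factor (σ - 1)^2: pole of order 2 at 1, modulus 1.
The radius of convergence is the smallest modulus among the singular points: 2/7.

The radius of convergence is 2/7.


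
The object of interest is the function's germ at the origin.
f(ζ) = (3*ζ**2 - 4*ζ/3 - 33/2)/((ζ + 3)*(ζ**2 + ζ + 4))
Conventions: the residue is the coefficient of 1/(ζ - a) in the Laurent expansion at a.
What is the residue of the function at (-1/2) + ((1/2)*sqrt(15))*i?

The residue is (31/40) + ((197/360)*sqrt(15))*i.

The factor ζ**2 + ζ + 4 splits as (ζ - a)(ζ - a') with a = (-1/2) + ((1/2)*sqrt(15))*i, a' = (-1/2) - ((1/2)*sqrt(15))*i. At the order-1 pole a set g(ζ) = (ζ - a)*f(ζ) = [(3*ζ**2 - 4*ζ/3 - 33/2)/(ζ + 3)] / (ζ - a').
Simple pole: residue = g(a) at a = (-1/2) + ((1/2)*sqrt(15))*i, which is (31/40) + ((197/360)*sqrt(15))*i.


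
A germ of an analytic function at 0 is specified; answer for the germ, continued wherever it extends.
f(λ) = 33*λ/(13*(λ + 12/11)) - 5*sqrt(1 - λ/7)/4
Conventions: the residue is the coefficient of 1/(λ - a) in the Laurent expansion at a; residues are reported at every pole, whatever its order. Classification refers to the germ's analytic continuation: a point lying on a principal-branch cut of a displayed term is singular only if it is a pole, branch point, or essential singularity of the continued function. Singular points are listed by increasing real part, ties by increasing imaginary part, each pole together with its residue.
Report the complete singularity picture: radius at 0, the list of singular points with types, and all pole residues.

Denominator factor (λ + 12/11): pole of order 1 at -12/11, modulus 12/11.
Branch term (-5/4)*sqrt(1 - λ/(7)): its argument vanishes at λ = 7, a square-root branch point, modulus 7.
The radius of convergence is the smallest modulus among the singular points: 12/11.
The branch term is analytic at -12/11 and contributes nothing to the residue; only the rational part matters.
At the order-1 pole -12/11 set g(λ) = (λ - (-12/11))*(rational part) = 33*λ/13.
Simple pole: residue = g(a) at a = -12/11, which is -36/13.
List the singular points by increasing real part (a conjugate pair: the negative imaginary part first).

Radius of convergence at 0: 12/11.
At -12/11: a pole of order 1; residue -36/13.
At 7: an algebraic (square-root) branch point.


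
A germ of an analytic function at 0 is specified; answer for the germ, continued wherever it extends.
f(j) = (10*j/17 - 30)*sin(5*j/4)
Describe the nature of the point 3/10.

The point is a regular point.

There is no denominator, hence no pole anywhere.
The factor sin(5*j/4) is entire.
So the germ continues analytically to 3/10.


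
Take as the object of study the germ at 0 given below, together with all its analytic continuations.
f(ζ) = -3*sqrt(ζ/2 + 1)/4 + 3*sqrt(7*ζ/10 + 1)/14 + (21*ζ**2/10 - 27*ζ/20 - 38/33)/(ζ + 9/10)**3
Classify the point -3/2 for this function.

The point is a regular point.

Denominator factors: ζ + 9/10 = -3/5 at ζ = -3/2 — none vanishes.
Branch term sqrt(1 - ζ/(-10/7)): argument at -3/2 is -1/20, nonzero, so -3/2 is not its branch point (a point on a principal cut is still regular for the continued germ).
Branch term sqrt(1 - ζ/(-2)): argument at -3/2 is 1/4, nonzero, so -3/2 is not its branch point (a point on a principal cut is still regular for the continued germ).
So the germ continues analytically to -3/2.


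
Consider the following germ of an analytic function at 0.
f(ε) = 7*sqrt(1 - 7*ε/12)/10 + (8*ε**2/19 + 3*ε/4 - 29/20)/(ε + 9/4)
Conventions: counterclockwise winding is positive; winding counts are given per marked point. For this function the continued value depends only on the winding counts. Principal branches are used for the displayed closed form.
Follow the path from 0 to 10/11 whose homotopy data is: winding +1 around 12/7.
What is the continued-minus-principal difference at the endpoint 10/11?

The rational part is single-valued and drops out of the difference; each branch term changes only by its own monodromy.
(7/10)*sqrt(1 - ε/(12/7)): winding +1 is odd, the square root flips sign, contributing -2*(7/10)*sqrt(1 - (10/11)/(12/7)) = -2*(7/10)*sqrt(31/66) = -(7/330)*sqrt(2046).
Summing the contributions at ε = 10/11 gives -(7/330)*sqrt(2046).

Continued minus principal equals -(7/330)*sqrt(2046).


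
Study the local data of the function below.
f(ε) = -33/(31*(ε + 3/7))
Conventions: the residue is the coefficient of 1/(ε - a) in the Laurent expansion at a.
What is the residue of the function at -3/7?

At the order-1 pole -3/7 set g(ε) = (ε - (-3/7))*f(ε) = -33/31.
Simple pole: residue = g(a) at a = -3/7, which is -33/31.

The residue is -33/31.


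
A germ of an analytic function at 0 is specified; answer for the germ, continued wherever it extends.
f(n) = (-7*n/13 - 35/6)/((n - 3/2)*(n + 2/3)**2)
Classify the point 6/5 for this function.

Denominator factors: n + 2/3 = 28/15 at n = 6/5; n - 3/2 = -3/10 at n = 6/5 — none vanishes.
So the germ continues analytically to 6/5.

The point is a regular point.


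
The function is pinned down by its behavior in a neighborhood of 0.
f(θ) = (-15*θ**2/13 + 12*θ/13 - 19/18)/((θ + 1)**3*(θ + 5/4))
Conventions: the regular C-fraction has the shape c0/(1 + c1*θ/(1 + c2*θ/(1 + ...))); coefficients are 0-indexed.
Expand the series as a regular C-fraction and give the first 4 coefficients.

Taylor coefficients (expand at 0): a_0 = -38/45, a_1 = 11546/2925, a_2 = -166184/14625, a_3 = 602912/24375.
c0 = a_0 = -38/45. Peel one level at a time: if S = 1 + c*θ/S' with S'(0) = 1, then c is the θ-coefficient of S and S' = c*θ/(S - 1).
S_1 = c0/f = 1 + (5773/1235)*θ + (2560761/305045)*θ^2 + ...; c1 = 5773/1235.
S_2 = c1*θ/(S_1 - 1) = 1 + (-2560761/1425931)*θ + (67334560/33327529)*θ^2 + ...; c2 = -2560761/1425931.
S_3 = c2*θ/(S_2 - 1) = 1 + (16631636320/14783273253)*θ + ...; c3 = 16631636320/14783273253.

The regular C-fraction coefficients are [-38/45, 5773/1235, -2560761/1425931, 16631636320/14783273253].


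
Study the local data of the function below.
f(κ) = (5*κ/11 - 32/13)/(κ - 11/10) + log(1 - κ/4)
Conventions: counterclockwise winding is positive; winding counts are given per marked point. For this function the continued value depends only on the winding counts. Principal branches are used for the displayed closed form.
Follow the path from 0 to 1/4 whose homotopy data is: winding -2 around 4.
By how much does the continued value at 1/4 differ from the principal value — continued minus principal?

Continued minus principal equals -(4)*pi*i.

The rational part is single-valued and drops out of the difference; each branch term changes only by its own monodromy.
(1)*log(1 - κ/(4)): each positive loop around 4 adds 2*pi*i to the log, so winding -2 contributes (1)*(-2)*2*pi*i = -(4)*pi*i.
Summing the contributions at κ = 1/4 gives -(4)*pi*i.


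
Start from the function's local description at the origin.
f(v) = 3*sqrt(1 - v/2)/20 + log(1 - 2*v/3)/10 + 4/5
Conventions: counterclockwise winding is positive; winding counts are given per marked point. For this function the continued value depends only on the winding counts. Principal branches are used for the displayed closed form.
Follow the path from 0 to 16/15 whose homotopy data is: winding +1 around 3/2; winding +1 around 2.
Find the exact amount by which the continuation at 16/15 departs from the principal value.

The rational part is single-valued and drops out of the difference; each branch term changes only by its own monodromy.
(3/20)*sqrt(1 - v/(2)): winding +1 is odd, the square root flips sign, contributing -2*(3/20)*sqrt(1 - (16/15)/(2)) = -2*(3/20)*sqrt(7/15) = -(1/50)*sqrt(105).
(1/10)*log(1 - v/(3/2)): each positive loop around 3/2 adds 2*pi*i to the log, so winding +1 contributes (1/10)*(1)*2*pi*i = (1/5)*pi*i.
Summing the contributions at v = 16/15 gives (-(1/50)*sqrt(105)) + ((1/5)*pi)*i.

Continued minus principal equals (-(1/50)*sqrt(105)) + ((1/5)*pi)*i.


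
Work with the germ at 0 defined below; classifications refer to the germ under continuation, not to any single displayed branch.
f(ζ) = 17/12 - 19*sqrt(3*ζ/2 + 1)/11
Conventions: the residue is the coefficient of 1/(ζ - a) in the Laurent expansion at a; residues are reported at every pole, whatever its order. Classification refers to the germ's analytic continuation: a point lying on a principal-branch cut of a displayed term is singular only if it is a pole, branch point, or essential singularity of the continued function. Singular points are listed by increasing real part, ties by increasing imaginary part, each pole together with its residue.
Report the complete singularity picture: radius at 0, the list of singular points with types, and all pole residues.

Radius of convergence at 0: 2/3.
At -2/3: an algebraic (square-root) branch point.

Branch term (-19/11)*sqrt(1 - ζ/(-2/3)): its argument vanishes at ζ = -2/3, a square-root branch point, modulus 2/3.
The radius of convergence is the smallest modulus among the singular points: 2/3.


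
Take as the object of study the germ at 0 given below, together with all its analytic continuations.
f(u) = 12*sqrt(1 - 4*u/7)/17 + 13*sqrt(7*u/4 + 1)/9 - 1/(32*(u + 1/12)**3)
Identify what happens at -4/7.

The term (13/9)*sqrt(1 - u/(-4/7)) has argument 1 - -4/7/(-4/7) = 0 at -4/7: a square-root (algebraic, two-sheeted) branch point; the remaining terms are analytic or single-valued there.

The point is an algebraic (square-root) branch point.


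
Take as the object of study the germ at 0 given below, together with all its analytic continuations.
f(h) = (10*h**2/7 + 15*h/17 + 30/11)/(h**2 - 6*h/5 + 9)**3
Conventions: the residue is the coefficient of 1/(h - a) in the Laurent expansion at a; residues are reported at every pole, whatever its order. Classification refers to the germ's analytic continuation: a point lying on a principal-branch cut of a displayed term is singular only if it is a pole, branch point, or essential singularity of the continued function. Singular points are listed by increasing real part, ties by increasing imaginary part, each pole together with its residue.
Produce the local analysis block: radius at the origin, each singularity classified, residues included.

Radius of convergence at 0: 3.
At (3/5) - ((6/5)*sqrt(6))*i: a pole of order 3; residue ((10751875/3908653056)*sqrt(6))*i.
At (3/5) + ((6/5)*sqrt(6))*i: a pole of order 3; residue -((10751875/3908653056)*sqrt(6))*i.


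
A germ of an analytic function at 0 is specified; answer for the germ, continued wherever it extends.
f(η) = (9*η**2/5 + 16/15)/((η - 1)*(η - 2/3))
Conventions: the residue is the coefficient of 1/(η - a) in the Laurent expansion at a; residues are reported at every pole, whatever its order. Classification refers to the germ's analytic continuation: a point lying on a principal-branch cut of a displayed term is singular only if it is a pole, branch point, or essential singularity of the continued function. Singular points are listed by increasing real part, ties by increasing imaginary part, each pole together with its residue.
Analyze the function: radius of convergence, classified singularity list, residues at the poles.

Radius of convergence at 0: 2/3.
At 2/3: a pole of order 1; residue -28/5.
At 1: a pole of order 1; residue 43/5.

Denominator factor (η - 2/3): pole of order 1 at 2/3, modulus 2/3.
Denominator factor (η - 1): pole of order 1 at 1, modulus 1.
The radius of convergence is the smallest modulus among the singular points: 2/3.
At the order-1 pole 2/3 set g(η) = (η - (2/3))*f(η) = (9*η**2/5 + 16/15)/(η - 1).
Simple pole: residue = g(a) at a = 2/3, which is -28/5.
At the order-1 pole 1 set g(η) = (η - (1))*f(η) = (9*η**2/5 + 16/15)/(η - 2/3).
Simple pole: residue = g(a) at a = 1, which is 43/5.
List the singular points by increasing real part (a conjugate pair: the negative imaginary part first).


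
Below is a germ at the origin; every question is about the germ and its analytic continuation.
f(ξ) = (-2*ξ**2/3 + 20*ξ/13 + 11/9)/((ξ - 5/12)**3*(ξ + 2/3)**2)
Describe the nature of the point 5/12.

The denominator factor ξ - 5/12 vanishes at 5/12 and appears to the power 3; the numerator there equals 4907/2808, nonzero, and no other factor vanishes.
Hence a pole whose order is the multiplicity, 3.

The point is a pole of order 3.


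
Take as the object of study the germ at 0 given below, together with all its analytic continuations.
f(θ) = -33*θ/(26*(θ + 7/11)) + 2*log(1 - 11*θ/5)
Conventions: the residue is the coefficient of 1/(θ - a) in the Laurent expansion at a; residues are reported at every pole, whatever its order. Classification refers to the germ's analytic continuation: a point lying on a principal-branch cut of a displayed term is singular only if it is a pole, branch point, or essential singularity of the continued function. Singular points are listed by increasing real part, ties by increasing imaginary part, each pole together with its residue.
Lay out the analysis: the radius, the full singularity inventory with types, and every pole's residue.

Radius of convergence at 0: 5/11.
At -7/11: a pole of order 1; residue 21/26.
At 5/11: a logarithmic branch point.

Denominator factor (θ + 7/11): pole of order 1 at -7/11, modulus 7/11.
Branch term (2)*log(1 - θ/(5/11)): its argument vanishes at θ = 5/11, a logarithmic branch point, modulus 5/11.
The radius of convergence is the smallest modulus among the singular points: 5/11.
The branch term is analytic at -7/11 and contributes nothing to the residue; only the rational part matters.
At the order-1 pole -7/11 set g(θ) = (θ - (-7/11))*(rational part) = -33*θ/26.
Simple pole: residue = g(a) at a = -7/11, which is 21/26.
List the singular points by increasing real part (a conjugate pair: the negative imaginary part first).


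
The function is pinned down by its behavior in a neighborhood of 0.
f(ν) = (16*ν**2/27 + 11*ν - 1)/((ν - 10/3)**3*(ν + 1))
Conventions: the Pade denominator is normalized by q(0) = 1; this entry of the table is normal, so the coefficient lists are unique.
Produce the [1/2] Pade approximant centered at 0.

Taylor coefficients needed (expand at 0): a_0 = 27/1000, a_1 = -2997/10000, a_2 = 1549/50000, a_3 = -19847/100000.
Write the denominator as Q(ν) = 1 + q1*ν + q2*ν^2. Requiring Q*f - P = O(ν^4) with deg P <= 1 kills the coefficients of ν^2..ν^3 in Q*f:
  ν^2: a_2 + q1*a_1 + q2*a_0 = 0, i.e. 1549/50000 + (-2997/10000)*q1 + (27/1000)*q2 = 0.
  ν^3: a_3 + q1*a_2 + q2*a_1 = 0, i.e. -19847/100000 + (1549/50000)*q1 + (-2997/10000)*q2 = 0.
Solving this linear system: q1 = 72704/1647845, q2 = -292608493/444918150.
The numerator is Q*f truncated at degree 1: P0 = a_0 = 27/1000; P1 = a_1 + q1*a_0 = -983792277/3295690000.

The Pade approximant has numerator coefficients [27/1000, -983792277/3295690000]; denominator coefficients [1, 72704/1647845, -292608493/444918150].


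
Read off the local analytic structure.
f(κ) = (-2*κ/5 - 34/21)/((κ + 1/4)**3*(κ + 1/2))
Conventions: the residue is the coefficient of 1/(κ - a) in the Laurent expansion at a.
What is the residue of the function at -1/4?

The residue is -9536/105.

At the order-3 pole -1/4 set g(κ) = (κ - (-1/4))^3*f(κ) = (-2*κ/5 - 34/21)/(κ + 1/2).
Order-3 pole: residue = g''(a)/2; g''(-1/4) = -19072/105, so the residue is -9536/105.


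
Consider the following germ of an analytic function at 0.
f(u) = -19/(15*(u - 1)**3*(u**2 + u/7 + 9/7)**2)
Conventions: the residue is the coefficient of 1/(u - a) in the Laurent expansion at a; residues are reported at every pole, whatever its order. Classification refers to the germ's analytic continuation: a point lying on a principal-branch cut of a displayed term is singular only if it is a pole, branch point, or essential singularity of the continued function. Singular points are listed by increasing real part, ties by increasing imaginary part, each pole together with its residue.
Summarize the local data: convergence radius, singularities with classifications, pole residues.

Radius of convergence at 0: 1.
At (-1/14) - ((1/14)*sqrt(251))*i: a pole of order 2; residue (406847/2505630) - ((38361855/10523813042)*sqrt(251))*i.
At (-1/14) + ((1/14)*sqrt(251))*i: a pole of order 2; residue (406847/2505630) + ((38361855/10523813042)*sqrt(251))*i.
At 1: a pole of order 3; residue -406847/1252815.


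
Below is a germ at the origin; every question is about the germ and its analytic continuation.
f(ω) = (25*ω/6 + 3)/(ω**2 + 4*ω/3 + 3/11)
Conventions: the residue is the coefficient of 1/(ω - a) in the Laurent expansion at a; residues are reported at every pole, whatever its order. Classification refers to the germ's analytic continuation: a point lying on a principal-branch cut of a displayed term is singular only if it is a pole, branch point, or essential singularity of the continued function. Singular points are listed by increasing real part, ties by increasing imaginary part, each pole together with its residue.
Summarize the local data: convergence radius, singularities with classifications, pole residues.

Denominator factor (ω**2 + 4*ω/3 + 3/11): discriminant 68/99, real irrational roots -2/3 + (1/33)*sqrt(187) and -2/3 - (1/33)*sqrt(187); poles of order 1, moduli 2/3 - (1/33)*sqrt(187) and 2/3 + (1/33)*sqrt(187).
The radius of convergence is the smallest modulus among the singular points: 2/3 - (1/33)*sqrt(187).
The factor ω**2 + 4*ω/3 + 3/11 splits as (ω - a)(ω - a') with a = -2/3 - (1/33)*sqrt(187), a' = -2/3 + (1/33)*sqrt(187). At the order-1 pole a set g(ω) = (ω - a)*f(ω) = [25*ω/6 + 3] / (ω - a').
Simple pole: residue = g(a) at a = -2/3 - (1/33)*sqrt(187), which is 25/12 - (1/51)*sqrt(187).
The factor ω**2 + 4*ω/3 + 3/11 splits as (ω - a)(ω - a') with a = -2/3 + (1/33)*sqrt(187), a' = -2/3 - (1/33)*sqrt(187). At the order-1 pole a set g(ω) = (ω - a)*f(ω) = [25*ω/6 + 3] / (ω - a').
Simple pole: residue = g(a) at a = -2/3 + (1/33)*sqrt(187), which is 25/12 + (1/51)*sqrt(187).
List the singular points by increasing real part (a conjugate pair: the negative imaginary part first).

Radius of convergence at 0: 2/3 - (1/33)*sqrt(187).
At -2/3 - (1/33)*sqrt(187): a pole of order 1; residue 25/12 - (1/51)*sqrt(187).
At -2/3 + (1/33)*sqrt(187): a pole of order 1; residue 25/12 + (1/51)*sqrt(187).


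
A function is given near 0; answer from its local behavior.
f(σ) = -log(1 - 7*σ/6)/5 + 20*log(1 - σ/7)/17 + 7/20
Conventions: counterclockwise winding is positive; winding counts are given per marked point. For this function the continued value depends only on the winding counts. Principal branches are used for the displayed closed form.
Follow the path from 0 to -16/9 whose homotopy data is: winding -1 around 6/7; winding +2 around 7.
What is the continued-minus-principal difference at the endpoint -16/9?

Continued minus principal equals (434/85)*pi*i.

The rational part is single-valued and drops out of the difference; each branch term changes only by its own monodromy.
(-1/5)*log(1 - σ/(6/7)): each positive loop around 6/7 adds 2*pi*i to the log, so winding -1 contributes (-1/5)*(-1)*2*pi*i = (2/5)*pi*i.
(20/17)*log(1 - σ/(7)): each positive loop around 7 adds 2*pi*i to the log, so winding +2 contributes (20/17)*(2)*2*pi*i = (80/17)*pi*i.
Summing the contributions at σ = -16/9 gives (434/85)*pi*i.


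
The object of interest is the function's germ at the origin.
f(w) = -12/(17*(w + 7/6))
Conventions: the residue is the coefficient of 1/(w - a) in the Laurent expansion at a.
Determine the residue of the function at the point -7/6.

The residue is -12/17.

At the order-1 pole -7/6 set g(w) = (w - (-7/6))*f(w) = -12/17.
Simple pole: residue = g(a) at a = -7/6, which is -12/17.


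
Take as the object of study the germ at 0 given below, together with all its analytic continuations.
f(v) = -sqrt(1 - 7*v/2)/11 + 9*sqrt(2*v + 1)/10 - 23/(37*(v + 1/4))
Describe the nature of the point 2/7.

The point is an algebraic (square-root) branch point.

The term (-1/11)*sqrt(1 - v/(2/7)) has argument 1 - 2/7/(2/7) = 0 at 2/7: a square-root (algebraic, two-sheeted) branch point; the remaining terms are analytic or single-valued there.


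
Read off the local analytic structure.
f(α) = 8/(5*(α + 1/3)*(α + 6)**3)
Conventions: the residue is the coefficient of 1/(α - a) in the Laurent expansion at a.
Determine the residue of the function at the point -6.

The residue is -216/24565.

At the order-3 pole -6 set g(α) = (α - (-6))^3*f(α) = 8/(5*(α + 1/3)).
Order-3 pole: residue = g''(a)/2; g''(-6) = -432/24565, so the residue is -216/24565.
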